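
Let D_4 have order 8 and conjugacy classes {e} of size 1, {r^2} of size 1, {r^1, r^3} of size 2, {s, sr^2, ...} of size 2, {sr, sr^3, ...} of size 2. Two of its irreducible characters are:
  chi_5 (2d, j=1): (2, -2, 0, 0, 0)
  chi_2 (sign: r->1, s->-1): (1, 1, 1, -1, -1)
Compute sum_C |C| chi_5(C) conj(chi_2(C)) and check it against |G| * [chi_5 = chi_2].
Sum = 0; so <chi_5, chi_2> = 0 (distinct irreducibles are orthogonal).

Why: Compute term by term over conjugacy classes (|C| * chi_5(C) * conj(chi_2(C))):
  1*(2)*conj(1) + 1*(-2)*conj(1) + 2*(0)*conj(1) + 2*(0)*conj(-1) + 2*(0)*conj(-1)
  = (2) + (-2) + (0) + (0) + (0)
  = 0.
Dividing by |G| = 8 gives 0/8 = 0, matching the row-orthogonality relation <chi_5, chi_2> = [chi_5 = chi_2].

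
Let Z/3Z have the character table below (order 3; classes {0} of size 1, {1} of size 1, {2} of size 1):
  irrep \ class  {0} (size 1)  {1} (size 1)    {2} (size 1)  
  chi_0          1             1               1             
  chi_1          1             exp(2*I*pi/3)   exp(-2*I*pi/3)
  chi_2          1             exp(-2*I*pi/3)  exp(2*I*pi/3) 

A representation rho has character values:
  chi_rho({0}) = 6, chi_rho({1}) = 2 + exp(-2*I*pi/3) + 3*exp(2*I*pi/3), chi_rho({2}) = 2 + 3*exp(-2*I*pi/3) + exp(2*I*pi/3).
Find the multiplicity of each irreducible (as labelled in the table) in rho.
Multiplicities: chi_0: 2, chi_1: 3, chi_2: 1.

Explanation: Use <chi_rho, chi> = (1/|G|) sum_C |C| * chi_rho(C) * conj(chi(C)) with |G| = 3 for each irreducible chi in the table:
  <chi_rho, chi_0> = (1/3)[1*(6)*conj(1) + 1*(2 + exp(-2*I*pi/3) + 3*exp(2*I*pi/3))*conj(1) + 1*(2 + 3*exp(-2*I*pi/3) + exp(2*I*pi/3))*conj(1)]
      = (1/3)[(6) + (2 + exp(-2*I*pi/3) + 3*exp(2*I*pi/3)) + (2 + 3*exp(-2*I*pi/3) + exp(2*I*pi/3))] = 6/3 = 2
  <chi_rho, chi_1> = (1/3)[1*(6)*conj(1) + 1*(2 + exp(-2*I*pi/3) + 3*exp(2*I*pi/3))*conj(exp(2*I*pi/3)) + 1*(2 + 3*exp(-2*I*pi/3) + exp(2*I*pi/3))*conj(exp(-2*I*pi/3))]
      = (1/3)[(6) + (3 + 2*exp(-2*I*pi/3) + exp(2*I*pi/3)) + (3 + exp(-2*I*pi/3) + 2*exp(2*I*pi/3))] = 9/3 = 3
  <chi_rho, chi_2> = (1/3)[1*(6)*conj(1) + 1*(2 + exp(-2*I*pi/3) + 3*exp(2*I*pi/3))*conj(exp(-2*I*pi/3)) + 1*(2 + 3*exp(-2*I*pi/3) + exp(2*I*pi/3))*conj(exp(2*I*pi/3))]
      = (1/3)[(6) + (1 + 3*exp(-2*I*pi/3) + 2*exp(2*I*pi/3)) + (1 + 2*exp(-2*I*pi/3) + 3*exp(2*I*pi/3))] = 3/3 = 1
(Exp terms are combined using exp(i*s)*conj(exp(i*t)) = exp(i*(s-t)), and sums of them are collapsed using the identity that for every m > 1 the m distinct m-th roots of unity sum to 0, e.g. 1 + exp(2*I*pi/3) + exp(-2*I*pi/3) = 0.)
Dimension check: dim(rho) = sum (mult * dim) = 2*1 + 3*1 + 1*1 = 6 = chi_rho(e) = 6.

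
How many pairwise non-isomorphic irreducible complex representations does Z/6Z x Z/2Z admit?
12

Solution. The number of irreducible complex representations of a finite group equals its number of conjugacy classes. Z/6Z x Z/2Z is abelian of order 12, so every element is its own conjugacy class: 12 classes, so Z/6Z x Z/2Z (order 12) has exactly 12 irreducible complex representations.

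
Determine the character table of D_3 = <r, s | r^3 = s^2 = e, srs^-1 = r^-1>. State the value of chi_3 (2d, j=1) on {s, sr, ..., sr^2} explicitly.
Conjugacy classes: {e} of size 1, {r^1, r^2} of size 2, {s, sr, ..., sr^2} of size 3.
Character table:
  irrep \ class              {e} (size 1)  {r^1, r^2} (size 2)  {s, sr, ..., sr^2} (size 3)
  chi_1 (triv)               1             1                    1                          
  chi_2 (sign: r->1, s->-1)  1             1                    -1                         
  chi_3 (2d, j=1)            2             -1                   0                          

Spot check: chi_3 (2d, j=1) on {s, sr, ..., sr^2} = 0.

Solution. D_3 has order 2*3 = 6 with 3 conjugacy classes, hence 3 irreducibles. Sum of squared dims 1 + 1 + 4 = 6 = |G|. Linear characters come from the abelianisation; the 2-dimensional irreps have character r^k -> 2*cos(2*pi*j*k/3), reflections -> 0.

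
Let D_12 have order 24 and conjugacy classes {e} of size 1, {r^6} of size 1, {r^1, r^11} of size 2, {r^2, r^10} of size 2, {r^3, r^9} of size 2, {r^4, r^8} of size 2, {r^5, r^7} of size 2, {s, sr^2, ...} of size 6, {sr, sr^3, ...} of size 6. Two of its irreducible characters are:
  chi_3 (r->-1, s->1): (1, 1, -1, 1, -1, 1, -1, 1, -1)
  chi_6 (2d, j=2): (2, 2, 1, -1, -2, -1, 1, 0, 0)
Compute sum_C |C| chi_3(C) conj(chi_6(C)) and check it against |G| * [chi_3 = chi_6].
Sum = 0; so <chi_3, chi_6> = 0 (distinct irreducibles are orthogonal).

Proof sketch: Compute term by term over conjugacy classes (|C| * chi_3(C) * conj(chi_6(C))):
  1*(1)*conj(2) + 1*(1)*conj(2) + 2*(-1)*conj(1) + 2*(1)*conj(-1) + 2*(-1)*conj(-2) + 2*(1)*conj(-1) + 2*(-1)*conj(1) + 6*(1)*conj(0) + 6*(-1)*conj(0)
  = (2) + (2) + (-2) + (-2) + (4) + (-2) + (-2) + (0) + (0)
  = 0.
Dividing by |G| = 24 gives 0/24 = 0, matching the row-orthogonality relation <chi_3, chi_6> = [chi_3 = chi_6].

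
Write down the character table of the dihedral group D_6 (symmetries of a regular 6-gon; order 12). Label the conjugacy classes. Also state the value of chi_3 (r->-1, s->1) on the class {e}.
Conjugacy classes: {e} of size 1, {r^3} of size 1, {r^1, r^5} of size 2, {r^2, r^4} of size 2, {s, sr^2, ...} of size 3, {sr, sr^3, ...} of size 3.
Character table:
  irrep \ class              {e} (size 1)  {r^3} (size 1)  {r^1, r^5} (size 2)  {r^2, r^4} (size 2)  {s, sr^2, ...} (size 3)  {sr, sr^3, ...} (size 3)
  chi_1 (triv)               1             1               1                    1                    1                        1                       
  chi_2 (sign: r->1, s->-1)  1             1               1                    1                    -1                       -1                      
  chi_3 (r->-1, s->1)        1             -1              -1                   1                    1                        -1                      
  chi_4 (r->-1, s->-1)       1             -1              -1                   1                    -1                       1                       
  chi_5 (2d, j=1)            2             -2              1                    -1                   0                        0                       
  chi_6 (2d, j=2)            2             2               -1                   -1                   0                        0                       

Spot check: chi_3 (r->-1, s->1) on {e} = 1.

Derivation: D_6 has order 2*6 = 12 with 6 conjugacy classes, hence 6 irreducibles. Sum of squared dims 1 + 1 + 1 + 1 + 4 + 4 = 12 = |G|. Linear characters come from the abelianisation; the 2-dimensional irreps have character r^k -> 2*cos(2*pi*j*k/6), reflections -> 0.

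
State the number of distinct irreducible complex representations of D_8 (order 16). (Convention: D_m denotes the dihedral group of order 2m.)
7

Derivation: The number of irreducible complex representations of a finite group equals its number of conjugacy classes. D_8 has 7 conjugacy classes (n/2 + 3 for n even), so D_8 (order 16) has exactly 7 irreducible complex representations.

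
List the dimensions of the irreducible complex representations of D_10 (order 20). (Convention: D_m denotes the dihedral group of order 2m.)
Dimensions: 1, 1, 1, 1, 2, 2, 2, 2

Proof sketch: There are 8 irreducibles (= number of conjugacy classes). Their dimensions d_i satisfy sum d_i^2 = |G| = 20: 1 + 1 + 1 + 1 + 4 + 4 + 4 + 4 = 20.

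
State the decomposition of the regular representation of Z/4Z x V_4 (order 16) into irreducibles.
Each irreducible V_i of dimension d_i appears with multiplicity d_i, i.e. rho_reg = (direct sum over all irreducibles V_i) d_i V_i. The irreducible dimensions for Z/4Z x V_4 are 1, 1, 1, 1, 1, 1, 1, 1, 1, 1, 1, 1, 1, 1, 1, 1: 16 irreducibles of dimension 1, each with multiplicity 1. Total dimension 16*1*1 = 16 = |G|.

Justification: General theorem: in the regular representation of a finite group G, each irreducible appears with multiplicity equal to its dimension. Check: dim(rho_reg) = sum d_i^2 = 1 + 1 + 1 + 1 + 1 + 1 + 1 + 1 + 1 + 1 + 1 + 1 + 1 + 1 + 1 + 1 = 16 = |G|.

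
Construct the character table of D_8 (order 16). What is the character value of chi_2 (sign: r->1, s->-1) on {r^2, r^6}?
Conjugacy classes: {e} of size 1, {r^4} of size 1, {r^1, r^7} of size 2, {r^2, r^6} of size 2, {r^3, r^5} of size 2, {s, sr^2, ...} of size 4, {sr, sr^3, ...} of size 4.
Character table:
  irrep \ class              {e} (size 1)  {r^4} (size 1)  {r^1, r^7} (size 2)  {r^2, r^6} (size 2)  {r^3, r^5} (size 2)  {s, sr^2, ...} (size 4)  {sr, sr^3, ...} (size 4)
  chi_1 (triv)               1             1               1                    1                    1                    1                        1                       
  chi_2 (sign: r->1, s->-1)  1             1               1                    1                    1                    -1                       -1                      
  chi_3 (r->-1, s->1)        1             1               -1                   1                    -1                   1                        -1                      
  chi_4 (r->-1, s->-1)       1             1               -1                   1                    -1                   -1                       1                       
  chi_5 (2d, j=1)            2             -2              sqrt(2)              0                    -sqrt(2)             0                        0                       
  chi_6 (2d, j=2)            2             2               0                    -2                   0                    0                        0                       
  chi_7 (2d, j=3)            2             -2              -sqrt(2)             0                    sqrt(2)              0                        0                       

Spot check: chi_2 (sign: r->1, s->-1) on {r^2, r^6} = 1.

D_8 has order 2*8 = 16 with 7 conjugacy classes, hence 7 irreducibles. Sum of squared dims 1 + 1 + 1 + 1 + 4 + 4 + 4 = 16 = |G|. Linear characters come from the abelianisation; the 2-dimensional irreps have character r^k -> 2*cos(2*pi*j*k/8), reflections -> 0.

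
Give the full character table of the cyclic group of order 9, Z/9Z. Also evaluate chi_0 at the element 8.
Character table of Z/9Z (irreps indexed chi_0,...,chi_8 with chi_k(m) = zeta_9^(k*m), zeta_9 = exp(2*pi*i/9)):
  irrep \ class  {0} (size 1)  {1} (size 1)    {2} (size 1)    {3} (size 1)    {4} (size 1)    {5} (size 1)    {6} (size 1)    {7} (size 1)    {8} (size 1)  
  chi_0          1             1               1               1               1               1               1               1               1             
  chi_1          1             exp(2*I*pi/9)   exp(4*I*pi/9)   exp(2*I*pi/3)   exp(8*I*pi/9)   exp(-8*I*pi/9)  exp(-2*I*pi/3)  exp(-4*I*pi/9)  exp(-2*I*pi/9)
  chi_2          1             exp(4*I*pi/9)   exp(8*I*pi/9)   exp(-2*I*pi/3)  exp(-2*I*pi/9)  exp(2*I*pi/9)   exp(2*I*pi/3)   exp(-8*I*pi/9)  exp(-4*I*pi/9)
  chi_3          1             exp(2*I*pi/3)   exp(-2*I*pi/3)  1               exp(2*I*pi/3)   exp(-2*I*pi/3)  1               exp(2*I*pi/3)   exp(-2*I*pi/3)
  chi_4          1             exp(8*I*pi/9)   exp(-2*I*pi/9)  exp(2*I*pi/3)   exp(-4*I*pi/9)  exp(4*I*pi/9)   exp(-2*I*pi/3)  exp(2*I*pi/9)   exp(-8*I*pi/9)
  chi_5          1             exp(-8*I*pi/9)  exp(2*I*pi/9)   exp(-2*I*pi/3)  exp(4*I*pi/9)   exp(-4*I*pi/9)  exp(2*I*pi/3)   exp(-2*I*pi/9)  exp(8*I*pi/9) 
  chi_6          1             exp(-2*I*pi/3)  exp(2*I*pi/3)   1               exp(-2*I*pi/3)  exp(2*I*pi/3)   1               exp(-2*I*pi/3)  exp(2*I*pi/3) 
  chi_7          1             exp(-4*I*pi/9)  exp(-8*I*pi/9)  exp(2*I*pi/3)   exp(2*I*pi/9)   exp(-2*I*pi/9)  exp(-2*I*pi/3)  exp(8*I*pi/9)   exp(4*I*pi/9) 
  chi_8          1             exp(-2*I*pi/9)  exp(-4*I*pi/9)  exp(-2*I*pi/3)  exp(-8*I*pi/9)  exp(8*I*pi/9)   exp(2*I*pi/3)   exp(4*I*pi/9)   exp(2*I*pi/9) 

Spot check: chi_0(8) = zeta_9^(0*8) = zeta_9^0 = 1.

Details: Z/9Z is abelian, so all 9 irreducible complex representations are 1-dimensional. They are given by chi_k(m) = zeta_9^(k*m) for k = 0,...,8. Row orthogonality: sum_m chi_k(m) conj(chi_l(m)) = 9 * [k = l].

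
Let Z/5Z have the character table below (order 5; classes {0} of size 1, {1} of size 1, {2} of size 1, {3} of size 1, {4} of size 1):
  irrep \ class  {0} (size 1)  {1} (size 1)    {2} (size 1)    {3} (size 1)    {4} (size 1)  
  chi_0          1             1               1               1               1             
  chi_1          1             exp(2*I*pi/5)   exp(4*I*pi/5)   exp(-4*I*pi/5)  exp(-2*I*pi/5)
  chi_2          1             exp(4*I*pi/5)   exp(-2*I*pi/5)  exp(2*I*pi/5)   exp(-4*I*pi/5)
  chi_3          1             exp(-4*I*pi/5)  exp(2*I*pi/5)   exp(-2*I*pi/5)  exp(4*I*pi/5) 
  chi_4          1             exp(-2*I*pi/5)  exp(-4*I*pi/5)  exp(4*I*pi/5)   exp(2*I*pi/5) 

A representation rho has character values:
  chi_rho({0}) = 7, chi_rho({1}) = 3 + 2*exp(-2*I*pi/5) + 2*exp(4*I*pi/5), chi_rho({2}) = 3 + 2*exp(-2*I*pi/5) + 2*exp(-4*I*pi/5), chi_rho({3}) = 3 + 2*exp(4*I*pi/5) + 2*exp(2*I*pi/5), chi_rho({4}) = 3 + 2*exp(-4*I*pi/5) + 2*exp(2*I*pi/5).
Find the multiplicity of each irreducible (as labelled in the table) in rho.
Multiplicities: chi_0: 3, chi_1: 0, chi_2: 2, chi_3: 0, chi_4: 2.

Explanation: Use <chi_rho, chi> = (1/|G|) sum_C |C| * chi_rho(C) * conj(chi(C)) with |G| = 5 for each irreducible chi in the table:
  <chi_rho, chi_0> = (1/5)[1*(7)*conj(1) + 1*(3 + 2*exp(-2*I*pi/5) + 2*exp(4*I*pi/5))*conj(1) + 1*(3 + 2*exp(-2*I*pi/5) + 2*exp(-4*I*pi/5))*conj(1) + 1*(3 + 2*exp(4*I*pi/5) + 2*exp(2*I*pi/5))*conj(1) + 1*(3 + 2*exp(-4*I*pi/5) + 2*exp(2*I*pi/5))*conj(1)]
      = (1/5)[(7) + (3 + 2*exp(-2*I*pi/5) + 2*exp(4*I*pi/5)) + (3 + 2*exp(-2*I*pi/5) + 2*exp(-4*I*pi/5)) + (3 + 2*exp(4*I*pi/5) + 2*exp(2*I*pi/5)) + (3 + 2*exp(-4*I*pi/5) + 2*exp(2*I*pi/5))] = 15/5 = 3
  <chi_rho, chi_1> = (1/5)[1*(7)*conj(1) + 1*(3 + 2*exp(-2*I*pi/5) + 2*exp(4*I*pi/5))*conj(exp(2*I*pi/5)) + 1*(3 + 2*exp(-2*I*pi/5) + 2*exp(-4*I*pi/5))*conj(exp(4*I*pi/5)) + 1*(3 + 2*exp(4*I*pi/5) + 2*exp(2*I*pi/5))*conj(exp(-4*I*pi/5)) + 1*(3 + 2*exp(-4*I*pi/5) + 2*exp(2*I*pi/5))*conj(exp(-2*I*pi/5))]
      = (1/5)[(7) + (3*exp(-2*I*pi/5) + 2*exp(-4*I*pi/5) + 2*exp(2*I*pi/5)) + (3*exp(-4*I*pi/5) + 2*exp(4*I*pi/5) + 2*exp(2*I*pi/5)) + (2*exp(-2*I*pi/5) + 2*exp(-4*I*pi/5) + 3*exp(4*I*pi/5)) + (2*exp(-2*I*pi/5) + 2*exp(4*I*pi/5) + 3*exp(2*I*pi/5))] = 0/5 = 0
  <chi_rho, chi_2> = (1/5)[1*(7)*conj(1) + 1*(3 + 2*exp(-2*I*pi/5) + 2*exp(4*I*pi/5))*conj(exp(4*I*pi/5)) + 1*(3 + 2*exp(-2*I*pi/5) + 2*exp(-4*I*pi/5))*conj(exp(-2*I*pi/5)) + 1*(3 + 2*exp(4*I*pi/5) + 2*exp(2*I*pi/5))*conj(exp(2*I*pi/5)) + 1*(3 + 2*exp(-4*I*pi/5) + 2*exp(2*I*pi/5))*conj(exp(-4*I*pi/5))]
      = (1/5)[(7) + (2 + 3*exp(-4*I*pi/5) + 2*exp(4*I*pi/5)) + (2 + 2*exp(-2*I*pi/5) + 3*exp(2*I*pi/5)) + (2 + 3*exp(-2*I*pi/5) + 2*exp(2*I*pi/5)) + (2 + 2*exp(-4*I*pi/5) + 3*exp(4*I*pi/5))] = 10/5 = 2
  <chi_rho, chi_3> = (1/5)[1*(7)*conj(1) + 1*(3 + 2*exp(-2*I*pi/5) + 2*exp(4*I*pi/5))*conj(exp(-4*I*pi/5)) + 1*(3 + 2*exp(-2*I*pi/5) + 2*exp(-4*I*pi/5))*conj(exp(2*I*pi/5)) + 1*(3 + 2*exp(4*I*pi/5) + 2*exp(2*I*pi/5))*conj(exp(-2*I*pi/5)) + 1*(3 + 2*exp(-4*I*pi/5) + 2*exp(2*I*pi/5))*conj(exp(4*I*pi/5))]
      = (1/5)[(7) + (2*exp(-2*I*pi/5) + 3*exp(4*I*pi/5) + 2*exp(2*I*pi/5)) + (3*exp(-2*I*pi/5) + 2*exp(-4*I*pi/5) + 2*exp(4*I*pi/5)) + (2*exp(-4*I*pi/5) + 2*exp(4*I*pi/5) + 3*exp(2*I*pi/5)) + (2*exp(-2*I*pi/5) + 3*exp(-4*I*pi/5) + 2*exp(2*I*pi/5))] = 0/5 = 0
  <chi_rho, chi_4> = (1/5)[1*(7)*conj(1) + 1*(3 + 2*exp(-2*I*pi/5) + 2*exp(4*I*pi/5))*conj(exp(-2*I*pi/5)) + 1*(3 + 2*exp(-2*I*pi/5) + 2*exp(-4*I*pi/5))*conj(exp(-4*I*pi/5)) + 1*(3 + 2*exp(4*I*pi/5) + 2*exp(2*I*pi/5))*conj(exp(4*I*pi/5)) + 1*(3 + 2*exp(-4*I*pi/5) + 2*exp(2*I*pi/5))*conj(exp(2*I*pi/5))]
      = (1/5)[(7) + (2 + 2*exp(-4*I*pi/5) + 3*exp(2*I*pi/5)) + (2 + 3*exp(4*I*pi/5) + 2*exp(2*I*pi/5)) + (2 + 2*exp(-2*I*pi/5) + 3*exp(-4*I*pi/5)) + (2 + 3*exp(-2*I*pi/5) + 2*exp(4*I*pi/5))] = 10/5 = 2
(Exp terms are combined using exp(i*s)*conj(exp(i*t)) = exp(i*(s-t)), and sums of them are collapsed using the identity that for every m > 1 the m distinct m-th roots of unity sum to 0, e.g. 1 + exp(2*I*pi/3) + exp(-2*I*pi/3) = 0.)
Dimension check: dim(rho) = sum (mult * dim) = 3*1 + 0*1 + 2*1 + 0*1 + 2*1 = 7 = chi_rho(e) = 7.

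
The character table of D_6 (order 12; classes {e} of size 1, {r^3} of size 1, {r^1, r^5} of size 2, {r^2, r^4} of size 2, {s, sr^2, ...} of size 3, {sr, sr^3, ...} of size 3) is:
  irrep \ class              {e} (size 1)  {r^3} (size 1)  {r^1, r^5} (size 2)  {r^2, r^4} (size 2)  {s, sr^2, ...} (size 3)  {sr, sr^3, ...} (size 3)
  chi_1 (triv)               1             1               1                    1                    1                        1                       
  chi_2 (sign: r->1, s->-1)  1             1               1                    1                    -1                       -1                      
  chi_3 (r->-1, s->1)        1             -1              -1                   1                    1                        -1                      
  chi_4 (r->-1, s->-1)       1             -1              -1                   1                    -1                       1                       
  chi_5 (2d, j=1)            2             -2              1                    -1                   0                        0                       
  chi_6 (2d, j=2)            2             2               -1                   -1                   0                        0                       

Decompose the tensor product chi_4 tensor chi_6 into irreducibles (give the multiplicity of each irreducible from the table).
chi_4 tensor chi_6 = chi_5 (all other irreducibles have multiplicity 0).

The character of a tensor product is the pointwise product (chi_4 * chi_6)(C) = chi_4(C) * chi_6(C):
  {e}: (1)*(2), {r^3}: (-1)*(2), {r^1, r^5}: (-1)*(-1), {r^2, r^4}: (1)*(-1), {s, sr^2, ...}: (-1)*(0), {sr, sr^3, ...}: (1)*(0)
so (chi_4 * chi_6) takes values
  {e} -> 2, {r^3} -> -2, {r^1, r^5} -> 1, {r^2, r^4} -> -1, {s, sr^2, ...} -> 0, {sr, sr^3, ...} -> 0.
Now take the inner product of this character with each irreducible chi from the table, <chi_4*chi_6, chi> = (1/12) sum_C |C| (chi_4*chi_6)(C) conj(chi(C)):
  <chi_4*chi_6, chi_1> = (1/12)[1*(2)*conj(1) + 1*(-2)*conj(1) + 2*(1)*conj(1) + 2*(-1)*conj(1) + 3*(0)*conj(1) + 3*(0)*conj(1)]
      = (1/12)[(2) + (-2) + (2) + (-2) + (0) + (0)] = 0/12 = 0
  <chi_4*chi_6, chi_2> = (1/12)[1*(2)*conj(1) + 1*(-2)*conj(1) + 2*(1)*conj(1) + 2*(-1)*conj(1) + 3*(0)*conj(-1) + 3*(0)*conj(-1)]
      = (1/12)[(2) + (-2) + (2) + (-2) + (0) + (0)] = 0/12 = 0
  <chi_4*chi_6, chi_3> = (1/12)[1*(2)*conj(1) + 1*(-2)*conj(-1) + 2*(1)*conj(-1) + 2*(-1)*conj(1) + 3*(0)*conj(1) + 3*(0)*conj(-1)]
      = (1/12)[(2) + (2) + (-2) + (-2) + (0) + (0)] = 0/12 = 0
  <chi_4*chi_6, chi_4> = (1/12)[1*(2)*conj(1) + 1*(-2)*conj(-1) + 2*(1)*conj(-1) + 2*(-1)*conj(1) + 3*(0)*conj(-1) + 3*(0)*conj(1)]
      = (1/12)[(2) + (2) + (-2) + (-2) + (0) + (0)] = 0/12 = 0
  <chi_4*chi_6, chi_5> = (1/12)[1*(2)*conj(2) + 1*(-2)*conj(-2) + 2*(1)*conj(1) + 2*(-1)*conj(-1) + 3*(0)*conj(0) + 3*(0)*conj(0)]
      = (1/12)[(4) + (4) + (2) + (2) + (0) + (0)] = 12/12 = 1
  <chi_4*chi_6, chi_6> = (1/12)[1*(2)*conj(2) + 1*(-2)*conj(2) + 2*(1)*conj(-1) + 2*(-1)*conj(-1) + 3*(0)*conj(0) + 3*(0)*conj(0)]
      = (1/12)[(4) + (-4) + (-2) + (2) + (0) + (0)] = 0/12 = 0
Hence the multiplicities are chi_5: 1. Dimension check: dim(chi_4)*dim(chi_6) = 1*2 = 2 and sum (mult * dim) = 1*2 = 2.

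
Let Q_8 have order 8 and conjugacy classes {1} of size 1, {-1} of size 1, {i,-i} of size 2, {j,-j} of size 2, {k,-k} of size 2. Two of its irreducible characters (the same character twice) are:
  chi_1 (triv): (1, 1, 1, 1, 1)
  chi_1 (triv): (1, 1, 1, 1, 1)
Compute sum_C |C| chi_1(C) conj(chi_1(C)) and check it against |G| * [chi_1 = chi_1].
Sum = 8 = |G| = 8; so <chi_1, chi_1> = 1 (norm-1 confirms irreducibility).

Derivation: Compute term by term over conjugacy classes (|C| * chi_1(C) * conj(chi_1(C))):
  1*(1)*conj(1) + 1*(1)*conj(1) + 2*(1)*conj(1) + 2*(1)*conj(1) + 2*(1)*conj(1)
  = (1) + (1) + (2) + (2) + (2)
  = 8.
Dividing by |G| = 8 gives 8/8 = 1, matching the row-orthogonality relation <chi_1, chi_1> = [chi_1 = chi_1].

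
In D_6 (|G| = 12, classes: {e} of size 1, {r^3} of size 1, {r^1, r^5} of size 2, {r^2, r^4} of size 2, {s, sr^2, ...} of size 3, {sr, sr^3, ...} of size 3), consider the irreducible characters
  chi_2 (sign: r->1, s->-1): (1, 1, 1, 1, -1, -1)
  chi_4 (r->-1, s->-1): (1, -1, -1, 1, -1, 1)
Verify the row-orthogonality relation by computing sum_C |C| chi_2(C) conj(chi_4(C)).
Sum = 0; so <chi_2, chi_4> = 0 (distinct irreducibles are orthogonal).

Compute term by term over conjugacy classes (|C| * chi_2(C) * conj(chi_4(C))):
  1*(1)*conj(1) + 1*(1)*conj(-1) + 2*(1)*conj(-1) + 2*(1)*conj(1) + 3*(-1)*conj(-1) + 3*(-1)*conj(1)
  = (1) + (-1) + (-2) + (2) + (3) + (-3)
  = 0.
Dividing by |G| = 12 gives 0/12 = 0, matching the row-orthogonality relation <chi_2, chi_4> = [chi_2 = chi_4].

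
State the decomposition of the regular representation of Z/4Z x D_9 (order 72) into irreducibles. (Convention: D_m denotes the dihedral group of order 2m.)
Each irreducible V_i of dimension d_i appears with multiplicity d_i, i.e. rho_reg = (direct sum over all irreducibles V_i) d_i V_i. The irreducible dimensions for Z/4Z x D_9 are 1, 1, 1, 1, 1, 1, 1, 1, 2, 2, 2, 2, 2, 2, 2, 2, 2, 2, 2, 2, 2, 2, 2, 2: 8 irreducibles of dimension 1, each with multiplicity 1; 16 irreducibles of dimension 2, each with multiplicity 2. Total dimension 8*1*1 + 16*2*2 = 72 = |G|.

Reasoning: General theorem: in the regular representation of a finite group G, each irreducible appears with multiplicity equal to its dimension. Check: dim(rho_reg) = sum d_i^2 = 1 + 1 + 1 + 1 + 1 + 1 + 1 + 1 + 4 + 4 + 4 + 4 + 4 + 4 + 4 + 4 + 4 + 4 + 4 + 4 + 4 + 4 + 4 + 4 = 72 = |G|.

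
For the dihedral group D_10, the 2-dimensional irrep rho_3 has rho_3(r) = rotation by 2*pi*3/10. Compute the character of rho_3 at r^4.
chi_{rho_3}(r^4) = 2*cos(2*pi*3*4/10) = -1/2 + sqrt(5)/2

rho_3(r^4) is rotation by angle 2*pi*3*4/10, whose trace is 2*cos(2*pi*3*4/10) = -1/2 + sqrt(5)/2.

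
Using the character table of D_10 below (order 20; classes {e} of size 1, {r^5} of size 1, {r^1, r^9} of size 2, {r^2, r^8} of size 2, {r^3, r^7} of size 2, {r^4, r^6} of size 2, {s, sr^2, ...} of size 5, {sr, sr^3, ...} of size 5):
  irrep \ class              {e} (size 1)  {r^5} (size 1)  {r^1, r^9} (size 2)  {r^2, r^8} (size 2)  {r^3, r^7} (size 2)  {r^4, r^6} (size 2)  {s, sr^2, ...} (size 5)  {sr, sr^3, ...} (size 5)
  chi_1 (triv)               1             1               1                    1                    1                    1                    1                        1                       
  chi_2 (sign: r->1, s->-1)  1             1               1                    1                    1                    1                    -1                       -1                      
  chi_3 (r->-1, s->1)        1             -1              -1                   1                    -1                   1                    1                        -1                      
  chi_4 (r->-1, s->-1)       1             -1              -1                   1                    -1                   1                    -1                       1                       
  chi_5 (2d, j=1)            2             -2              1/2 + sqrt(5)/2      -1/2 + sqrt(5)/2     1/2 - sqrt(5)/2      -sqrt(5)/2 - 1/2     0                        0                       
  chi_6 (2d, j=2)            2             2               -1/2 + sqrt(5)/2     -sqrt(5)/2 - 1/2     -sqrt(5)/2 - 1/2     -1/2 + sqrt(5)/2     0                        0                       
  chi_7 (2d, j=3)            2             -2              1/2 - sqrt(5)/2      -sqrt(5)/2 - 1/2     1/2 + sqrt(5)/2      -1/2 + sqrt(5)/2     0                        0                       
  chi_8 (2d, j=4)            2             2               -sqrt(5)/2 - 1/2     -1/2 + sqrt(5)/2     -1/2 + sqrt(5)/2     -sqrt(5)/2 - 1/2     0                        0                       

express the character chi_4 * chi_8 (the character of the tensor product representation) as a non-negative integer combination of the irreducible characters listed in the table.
chi_4 tensor chi_8 = chi_5 (all other irreducibles have multiplicity 0).

Explanation: The character of a tensor product is the pointwise product (chi_4 * chi_8)(C) = chi_4(C) * chi_8(C):
  {e}: (1)*(2), {r^5}: (-1)*(2), {r^1, r^9}: (-1)*(-sqrt(5)/2 - 1/2), {r^2, r^8}: (1)*(-1/2 + sqrt(5)/2), {r^3, r^7}: (-1)*(-1/2 + sqrt(5)/2), {r^4, r^6}: (1)*(-sqrt(5)/2 - 1/2), {s, sr^2, ...}: (-1)*(0), {sr, sr^3, ...}: (1)*(0)
so (chi_4 * chi_8) takes values
  {e} -> 2, {r^5} -> -2, {r^1, r^9} -> 1/2 + sqrt(5)/2, {r^2, r^8} -> -1/2 + sqrt(5)/2, {r^3, r^7} -> 1/2 - sqrt(5)/2, {r^4, r^6} -> -sqrt(5)/2 - 1/2, {s, sr^2, ...} -> 0, {sr, sr^3, ...} -> 0.
Now take the inner product of this character with each irreducible chi from the table, <chi_4*chi_8, chi> = (1/20) sum_C |C| (chi_4*chi_8)(C) conj(chi(C)):
  <chi_4*chi_8, chi_1> = (1/20)[1*(2)*conj(1) + 1*(-2)*conj(1) + 2*(1/2 + sqrt(5)/2)*conj(1) + 2*(-1/2 + sqrt(5)/2)*conj(1) + 2*(1/2 - sqrt(5)/2)*conj(1) + 2*(-sqrt(5)/2 - 1/2)*conj(1) + 5*(0)*conj(1) + 5*(0)*conj(1)]
      = (1/20)[(2) + (-2) + (1 + sqrt(5)) + (-1 + sqrt(5)) + (1 - sqrt(5)) + (-sqrt(5) - 1) + (0) + (0)] = 0/20 = 0
  <chi_4*chi_8, chi_2> = (1/20)[1*(2)*conj(1) + 1*(-2)*conj(1) + 2*(1/2 + sqrt(5)/2)*conj(1) + 2*(-1/2 + sqrt(5)/2)*conj(1) + 2*(1/2 - sqrt(5)/2)*conj(1) + 2*(-sqrt(5)/2 - 1/2)*conj(1) + 5*(0)*conj(-1) + 5*(0)*conj(-1)]
      = (1/20)[(2) + (-2) + (1 + sqrt(5)) + (-1 + sqrt(5)) + (1 - sqrt(5)) + (-sqrt(5) - 1) + (0) + (0)] = 0/20 = 0
  <chi_4*chi_8, chi_3> = (1/20)[1*(2)*conj(1) + 1*(-2)*conj(-1) + 2*(1/2 + sqrt(5)/2)*conj(-1) + 2*(-1/2 + sqrt(5)/2)*conj(1) + 2*(1/2 - sqrt(5)/2)*conj(-1) + 2*(-sqrt(5)/2 - 1/2)*conj(1) + 5*(0)*conj(1) + 5*(0)*conj(-1)]
      = (1/20)[(2) + (2) + (-sqrt(5) - 1) + (-1 + sqrt(5)) + (-1 + sqrt(5)) + (-sqrt(5) - 1) + (0) + (0)] = 0/20 = 0
  <chi_4*chi_8, chi_4> = (1/20)[1*(2)*conj(1) + 1*(-2)*conj(-1) + 2*(1/2 + sqrt(5)/2)*conj(-1) + 2*(-1/2 + sqrt(5)/2)*conj(1) + 2*(1/2 - sqrt(5)/2)*conj(-1) + 2*(-sqrt(5)/2 - 1/2)*conj(1) + 5*(0)*conj(-1) + 5*(0)*conj(1)]
      = (1/20)[(2) + (2) + (-sqrt(5) - 1) + (-1 + sqrt(5)) + (-1 + sqrt(5)) + (-sqrt(5) - 1) + (0) + (0)] = 0/20 = 0
  <chi_4*chi_8, chi_5> = (1/20)[1*(2)*conj(2) + 1*(-2)*conj(-2) + 2*(1/2 + sqrt(5)/2)*conj(1/2 + sqrt(5)/2) + 2*(-1/2 + sqrt(5)/2)*conj(-1/2 + sqrt(5)/2) + 2*(1/2 - sqrt(5)/2)*conj(1/2 - sqrt(5)/2) + 2*(-sqrt(5)/2 - 1/2)*conj(-sqrt(5)/2 - 1/2) + 5*(0)*conj(0) + 5*(0)*conj(0)]
      = (1/20)[(4) + (4) + (sqrt(5) + 3) + (3 - sqrt(5)) + (3 - sqrt(5)) + (sqrt(5) + 3) + (0) + (0)] = 20/20 = 1
  <chi_4*chi_8, chi_6> = (1/20)[1*(2)*conj(2) + 1*(-2)*conj(2) + 2*(1/2 + sqrt(5)/2)*conj(-1/2 + sqrt(5)/2) + 2*(-1/2 + sqrt(5)/2)*conj(-sqrt(5)/2 - 1/2) + 2*(1/2 - sqrt(5)/2)*conj(-sqrt(5)/2 - 1/2) + 2*(-sqrt(5)/2 - 1/2)*conj(-1/2 + sqrt(5)/2) + 5*(0)*conj(0) + 5*(0)*conj(0)]
      = (1/20)[(4) + (-4) + (2) + (-2) + (2) + (-2) + (0) + (0)] = 0/20 = 0
  <chi_4*chi_8, chi_7> = (1/20)[1*(2)*conj(2) + 1*(-2)*conj(-2) + 2*(1/2 + sqrt(5)/2)*conj(1/2 - sqrt(5)/2) + 2*(-1/2 + sqrt(5)/2)*conj(-sqrt(5)/2 - 1/2) + 2*(1/2 - sqrt(5)/2)*conj(1/2 + sqrt(5)/2) + 2*(-sqrt(5)/2 - 1/2)*conj(-1/2 + sqrt(5)/2) + 5*(0)*conj(0) + 5*(0)*conj(0)]
      = (1/20)[(4) + (4) + (-2) + (-2) + (-2) + (-2) + (0) + (0)] = 0/20 = 0
  <chi_4*chi_8, chi_8> = (1/20)[1*(2)*conj(2) + 1*(-2)*conj(2) + 2*(1/2 + sqrt(5)/2)*conj(-sqrt(5)/2 - 1/2) + 2*(-1/2 + sqrt(5)/2)*conj(-1/2 + sqrt(5)/2) + 2*(1/2 - sqrt(5)/2)*conj(-1/2 + sqrt(5)/2) + 2*(-sqrt(5)/2 - 1/2)*conj(-sqrt(5)/2 - 1/2) + 5*(0)*conj(0) + 5*(0)*conj(0)]
      = (1/20)[(4) + (-4) + (-3 - sqrt(5)) + (3 - sqrt(5)) + (-3 + sqrt(5)) + (sqrt(5) + 3) + (0) + (0)] = 0/20 = 0
Hence the multiplicities are chi_5: 1. Dimension check: dim(chi_4)*dim(chi_8) = 1*2 = 2 and sum (mult * dim) = 1*2 = 2.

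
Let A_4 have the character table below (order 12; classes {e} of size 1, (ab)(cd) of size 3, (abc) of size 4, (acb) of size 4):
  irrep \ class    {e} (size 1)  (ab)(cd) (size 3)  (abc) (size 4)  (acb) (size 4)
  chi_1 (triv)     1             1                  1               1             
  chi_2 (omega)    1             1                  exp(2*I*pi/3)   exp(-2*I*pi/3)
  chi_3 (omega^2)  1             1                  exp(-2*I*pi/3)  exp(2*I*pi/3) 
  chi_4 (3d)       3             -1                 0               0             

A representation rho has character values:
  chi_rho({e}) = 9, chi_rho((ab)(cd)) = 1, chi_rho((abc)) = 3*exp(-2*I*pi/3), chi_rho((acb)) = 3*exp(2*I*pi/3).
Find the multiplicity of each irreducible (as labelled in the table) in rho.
Multiplicities: chi_1: 0, chi_2: 0, chi_3: 3, chi_4: 2.

Proof sketch: Use <chi_rho, chi> = (1/|G|) sum_C |C| * chi_rho(C) * conj(chi(C)) with |G| = 12 for each irreducible chi in the table:
  <chi_rho, chi_1> = (1/12)[1*(9)*conj(1) + 3*(1)*conj(1) + 4*(3*exp(-2*I*pi/3))*conj(1) + 4*(3*exp(2*I*pi/3))*conj(1)]
      = (1/12)[(9) + (3) + (12*exp(-2*I*pi/3)) + (12*exp(2*I*pi/3))] = 0/12 = 0
  <chi_rho, chi_2> = (1/12)[1*(9)*conj(1) + 3*(1)*conj(1) + 4*(3*exp(-2*I*pi/3))*conj(exp(2*I*pi/3)) + 4*(3*exp(2*I*pi/3))*conj(exp(-2*I*pi/3))]
      = (1/12)[(9) + (3) + (12*exp(2*I*pi/3)) + (12*exp(-2*I*pi/3))] = 0/12 = 0
  <chi_rho, chi_3> = (1/12)[1*(9)*conj(1) + 3*(1)*conj(1) + 4*(3*exp(-2*I*pi/3))*conj(exp(-2*I*pi/3)) + 4*(3*exp(2*I*pi/3))*conj(exp(2*I*pi/3))]
      = (1/12)[(9) + (3) + (12) + (12)] = 36/12 = 3
  <chi_rho, chi_4> = (1/12)[1*(9)*conj(3) + 3*(1)*conj(-1) + 4*(3*exp(-2*I*pi/3))*conj(0) + 4*(3*exp(2*I*pi/3))*conj(0)]
      = (1/12)[(27) + (-3) + (0) + (0)] = 24/12 = 2
(Exp terms are combined using exp(i*s)*conj(exp(i*t)) = exp(i*(s-t)), and sums of them are collapsed using the identity that for every m > 1 the m distinct m-th roots of unity sum to 0, e.g. 1 + exp(2*I*pi/3) + exp(-2*I*pi/3) = 0.)
Dimension check: dim(rho) = sum (mult * dim) = 0*1 + 0*1 + 3*1 + 2*3 = 9 = chi_rho(e) = 9.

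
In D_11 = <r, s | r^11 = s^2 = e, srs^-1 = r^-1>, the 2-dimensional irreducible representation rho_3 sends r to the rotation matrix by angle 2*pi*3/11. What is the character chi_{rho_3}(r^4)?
chi_{rho_3}(r^4) = 2*cos(2*pi*3*4/11) = 2*cos(24*pi/11)

Why: rho_3(r^4) is rotation by angle 2*pi*3*4/11, whose trace is 2*cos(2*pi*3*4/11) = 2*cos(24*pi/11).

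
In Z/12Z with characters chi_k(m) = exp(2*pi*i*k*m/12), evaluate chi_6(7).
chi_6(7) = zeta_12^42 = -1

chi_6(7) = zeta_12^(6*7) = zeta_12^42. Since zeta_12^12 = 1, this equals zeta_12^6 = exp(2*pi*i*6/12) = -1.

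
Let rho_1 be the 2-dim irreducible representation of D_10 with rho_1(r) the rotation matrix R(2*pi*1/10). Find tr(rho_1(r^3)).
chi_{rho_1}(r^3) = 2*cos(2*pi*1*3/10) = 1/2 - sqrt(5)/2

Argument: rho_1(r^3) is rotation by angle 2*pi*1*3/10, whose trace is 2*cos(2*pi*1*3/10) = 1/2 - sqrt(5)/2.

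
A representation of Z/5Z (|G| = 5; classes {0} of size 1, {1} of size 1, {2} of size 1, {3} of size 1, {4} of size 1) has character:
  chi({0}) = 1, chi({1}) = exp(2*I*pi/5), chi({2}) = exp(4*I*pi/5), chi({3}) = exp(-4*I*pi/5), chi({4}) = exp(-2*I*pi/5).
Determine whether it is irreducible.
Irreducible: <chi, chi> = 1.

Details: <chi, chi> = (1/|G|) sum_C |C| * |chi(C)|^2 = (1/5)[1*|1|^2 + 1*|exp(2*I*pi/5)|^2 + 1*|exp(4*I*pi/5)|^2 + 1*|exp(-4*I*pi/5)|^2 + 1*|exp(-2*I*pi/5)|^2]
  = (1/5)[(1) + (1) + (1) + (1) + (1)] = 5/5 = 1.
(Exp terms are combined using exp(i*s)*conj(exp(i*t)) = exp(i*(s-t)), and sums of them are collapsed using the identity that for every m > 1 the m distinct m-th roots of unity sum to 0, e.g. 1 + exp(2*I*pi/3) + exp(-2*I*pi/3) = 0.)
A character is irreducible iff <chi, chi> = 1, so this representation is irreducible.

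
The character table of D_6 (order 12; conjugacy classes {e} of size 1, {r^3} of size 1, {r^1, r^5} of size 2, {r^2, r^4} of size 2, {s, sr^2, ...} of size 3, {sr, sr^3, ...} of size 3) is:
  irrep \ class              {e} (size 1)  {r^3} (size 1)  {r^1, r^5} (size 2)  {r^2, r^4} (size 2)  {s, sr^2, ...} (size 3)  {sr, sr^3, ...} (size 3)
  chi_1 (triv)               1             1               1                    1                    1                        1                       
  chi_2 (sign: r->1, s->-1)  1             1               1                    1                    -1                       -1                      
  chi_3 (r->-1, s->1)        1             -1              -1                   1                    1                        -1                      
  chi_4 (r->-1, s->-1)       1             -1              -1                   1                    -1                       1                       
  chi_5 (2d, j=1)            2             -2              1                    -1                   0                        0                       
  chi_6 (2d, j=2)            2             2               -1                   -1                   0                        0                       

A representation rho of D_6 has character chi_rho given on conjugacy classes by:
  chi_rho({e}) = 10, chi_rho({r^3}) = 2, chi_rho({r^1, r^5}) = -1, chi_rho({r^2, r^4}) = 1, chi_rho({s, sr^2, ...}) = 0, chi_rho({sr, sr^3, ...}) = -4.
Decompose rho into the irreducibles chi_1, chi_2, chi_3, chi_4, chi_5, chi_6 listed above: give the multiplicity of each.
Multiplicities: chi_1: 0, chi_2: 2, chi_3: 2, chi_4: 0, chi_5: 1, chi_6: 2.

Explanation: Use <chi_rho, chi> = (1/|G|) sum_C |C| * chi_rho(C) * conj(chi(C)) with |G| = 12 for each irreducible chi in the table:
  <chi_rho, chi_1> = (1/12)[1*(10)*conj(1) + 1*(2)*conj(1) + 2*(-1)*conj(1) + 2*(1)*conj(1) + 3*(0)*conj(1) + 3*(-4)*conj(1)]
      = (1/12)[(10) + (2) + (-2) + (2) + (0) + (-12)] = 0/12 = 0
  <chi_rho, chi_2> = (1/12)[1*(10)*conj(1) + 1*(2)*conj(1) + 2*(-1)*conj(1) + 2*(1)*conj(1) + 3*(0)*conj(-1) + 3*(-4)*conj(-1)]
      = (1/12)[(10) + (2) + (-2) + (2) + (0) + (12)] = 24/12 = 2
  <chi_rho, chi_3> = (1/12)[1*(10)*conj(1) + 1*(2)*conj(-1) + 2*(-1)*conj(-1) + 2*(1)*conj(1) + 3*(0)*conj(1) + 3*(-4)*conj(-1)]
      = (1/12)[(10) + (-2) + (2) + (2) + (0) + (12)] = 24/12 = 2
  <chi_rho, chi_4> = (1/12)[1*(10)*conj(1) + 1*(2)*conj(-1) + 2*(-1)*conj(-1) + 2*(1)*conj(1) + 3*(0)*conj(-1) + 3*(-4)*conj(1)]
      = (1/12)[(10) + (-2) + (2) + (2) + (0) + (-12)] = 0/12 = 0
  <chi_rho, chi_5> = (1/12)[1*(10)*conj(2) + 1*(2)*conj(-2) + 2*(-1)*conj(1) + 2*(1)*conj(-1) + 3*(0)*conj(0) + 3*(-4)*conj(0)]
      = (1/12)[(20) + (-4) + (-2) + (-2) + (0) + (0)] = 12/12 = 1
  <chi_rho, chi_6> = (1/12)[1*(10)*conj(2) + 1*(2)*conj(2) + 2*(-1)*conj(-1) + 2*(1)*conj(-1) + 3*(0)*conj(0) + 3*(-4)*conj(0)]
      = (1/12)[(20) + (4) + (2) + (-2) + (0) + (0)] = 24/12 = 2
Dimension check: dim(rho) = sum (mult * dim) = 0*1 + 2*1 + 2*1 + 0*1 + 1*2 + 2*2 = 10 = chi_rho(e) = 10.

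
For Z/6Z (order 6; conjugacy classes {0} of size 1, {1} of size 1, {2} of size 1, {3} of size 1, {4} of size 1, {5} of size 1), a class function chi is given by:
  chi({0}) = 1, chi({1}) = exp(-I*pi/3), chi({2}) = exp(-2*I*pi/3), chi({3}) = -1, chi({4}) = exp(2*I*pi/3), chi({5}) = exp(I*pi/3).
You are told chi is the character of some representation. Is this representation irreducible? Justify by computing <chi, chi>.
Irreducible: <chi, chi> = 1.

Details: <chi, chi> = (1/|G|) sum_C |C| * |chi(C)|^2 = (1/6)[1*|1|^2 + 1*|exp(-I*pi/3)|^2 + 1*|exp(-2*I*pi/3)|^2 + 1*|-1|^2 + 1*|exp(2*I*pi/3)|^2 + 1*|exp(I*pi/3)|^2]
  = (1/6)[(1) + (1) + (1) + (1) + (1) + (1)] = 6/6 = 1.
(Exp terms are combined using exp(i*s)*conj(exp(i*t)) = exp(i*(s-t)), and sums of them are collapsed using the identity that for every m > 1 the m distinct m-th roots of unity sum to 0, e.g. 1 + exp(2*I*pi/3) + exp(-2*I*pi/3) = 0.)
A character is irreducible iff <chi, chi> = 1, so this representation is irreducible.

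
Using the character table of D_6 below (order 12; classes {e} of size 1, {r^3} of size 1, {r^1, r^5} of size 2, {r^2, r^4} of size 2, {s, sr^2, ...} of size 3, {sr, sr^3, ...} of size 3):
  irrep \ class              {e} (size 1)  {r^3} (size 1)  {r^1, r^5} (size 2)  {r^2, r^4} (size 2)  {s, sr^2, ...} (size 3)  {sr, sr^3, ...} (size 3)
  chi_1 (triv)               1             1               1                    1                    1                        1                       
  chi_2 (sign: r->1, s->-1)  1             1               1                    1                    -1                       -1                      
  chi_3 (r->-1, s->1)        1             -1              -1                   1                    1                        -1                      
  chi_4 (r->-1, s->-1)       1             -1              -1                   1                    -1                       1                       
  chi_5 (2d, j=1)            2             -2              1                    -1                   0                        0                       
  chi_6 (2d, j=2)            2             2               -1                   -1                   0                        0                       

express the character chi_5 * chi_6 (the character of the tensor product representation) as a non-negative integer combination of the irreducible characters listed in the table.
chi_5 tensor chi_6 = chi_3 + chi_4 + chi_5 (all other irreducibles have multiplicity 0).

Proof sketch: The character of a tensor product is the pointwise product (chi_5 * chi_6)(C) = chi_5(C) * chi_6(C):
  {e}: (2)*(2), {r^3}: (-2)*(2), {r^1, r^5}: (1)*(-1), {r^2, r^4}: (-1)*(-1), {s, sr^2, ...}: (0)*(0), {sr, sr^3, ...}: (0)*(0)
so (chi_5 * chi_6) takes values
  {e} -> 4, {r^3} -> -4, {r^1, r^5} -> -1, {r^2, r^4} -> 1, {s, sr^2, ...} -> 0, {sr, sr^3, ...} -> 0.
Now take the inner product of this character with each irreducible chi from the table, <chi_5*chi_6, chi> = (1/12) sum_C |C| (chi_5*chi_6)(C) conj(chi(C)):
  <chi_5*chi_6, chi_1> = (1/12)[1*(4)*conj(1) + 1*(-4)*conj(1) + 2*(-1)*conj(1) + 2*(1)*conj(1) + 3*(0)*conj(1) + 3*(0)*conj(1)]
      = (1/12)[(4) + (-4) + (-2) + (2) + (0) + (0)] = 0/12 = 0
  <chi_5*chi_6, chi_2> = (1/12)[1*(4)*conj(1) + 1*(-4)*conj(1) + 2*(-1)*conj(1) + 2*(1)*conj(1) + 3*(0)*conj(-1) + 3*(0)*conj(-1)]
      = (1/12)[(4) + (-4) + (-2) + (2) + (0) + (0)] = 0/12 = 0
  <chi_5*chi_6, chi_3> = (1/12)[1*(4)*conj(1) + 1*(-4)*conj(-1) + 2*(-1)*conj(-1) + 2*(1)*conj(1) + 3*(0)*conj(1) + 3*(0)*conj(-1)]
      = (1/12)[(4) + (4) + (2) + (2) + (0) + (0)] = 12/12 = 1
  <chi_5*chi_6, chi_4> = (1/12)[1*(4)*conj(1) + 1*(-4)*conj(-1) + 2*(-1)*conj(-1) + 2*(1)*conj(1) + 3*(0)*conj(-1) + 3*(0)*conj(1)]
      = (1/12)[(4) + (4) + (2) + (2) + (0) + (0)] = 12/12 = 1
  <chi_5*chi_6, chi_5> = (1/12)[1*(4)*conj(2) + 1*(-4)*conj(-2) + 2*(-1)*conj(1) + 2*(1)*conj(-1) + 3*(0)*conj(0) + 3*(0)*conj(0)]
      = (1/12)[(8) + (8) + (-2) + (-2) + (0) + (0)] = 12/12 = 1
  <chi_5*chi_6, chi_6> = (1/12)[1*(4)*conj(2) + 1*(-4)*conj(2) + 2*(-1)*conj(-1) + 2*(1)*conj(-1) + 3*(0)*conj(0) + 3*(0)*conj(0)]
      = (1/12)[(8) + (-8) + (2) + (-2) + (0) + (0)] = 0/12 = 0
Hence the multiplicities are chi_3: 1, chi_4: 1, chi_5: 1. Dimension check: dim(chi_5)*dim(chi_6) = 2*2 = 4 and sum (mult * dim) = 1*1 + 1*1 + 1*2 = 4.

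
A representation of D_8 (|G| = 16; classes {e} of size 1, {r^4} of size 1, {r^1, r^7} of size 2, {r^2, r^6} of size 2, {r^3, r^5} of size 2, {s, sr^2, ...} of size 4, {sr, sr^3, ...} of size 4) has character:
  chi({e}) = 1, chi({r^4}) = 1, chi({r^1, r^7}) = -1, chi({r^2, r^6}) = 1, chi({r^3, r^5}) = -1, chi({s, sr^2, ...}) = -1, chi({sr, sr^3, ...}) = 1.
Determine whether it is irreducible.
Irreducible: <chi, chi> = 1.

Proof sketch: <chi, chi> = (1/|G|) sum_C |C| * |chi(C)|^2 = (1/16)[1*|1|^2 + 1*|1|^2 + 2*|-1|^2 + 2*|1|^2 + 2*|-1|^2 + 4*|-1|^2 + 4*|1|^2]
  = (1/16)[(1) + (1) + (2) + (2) + (2) + (4) + (4)] = 16/16 = 1.
A character is irreducible iff <chi, chi> = 1, so this representation is irreducible.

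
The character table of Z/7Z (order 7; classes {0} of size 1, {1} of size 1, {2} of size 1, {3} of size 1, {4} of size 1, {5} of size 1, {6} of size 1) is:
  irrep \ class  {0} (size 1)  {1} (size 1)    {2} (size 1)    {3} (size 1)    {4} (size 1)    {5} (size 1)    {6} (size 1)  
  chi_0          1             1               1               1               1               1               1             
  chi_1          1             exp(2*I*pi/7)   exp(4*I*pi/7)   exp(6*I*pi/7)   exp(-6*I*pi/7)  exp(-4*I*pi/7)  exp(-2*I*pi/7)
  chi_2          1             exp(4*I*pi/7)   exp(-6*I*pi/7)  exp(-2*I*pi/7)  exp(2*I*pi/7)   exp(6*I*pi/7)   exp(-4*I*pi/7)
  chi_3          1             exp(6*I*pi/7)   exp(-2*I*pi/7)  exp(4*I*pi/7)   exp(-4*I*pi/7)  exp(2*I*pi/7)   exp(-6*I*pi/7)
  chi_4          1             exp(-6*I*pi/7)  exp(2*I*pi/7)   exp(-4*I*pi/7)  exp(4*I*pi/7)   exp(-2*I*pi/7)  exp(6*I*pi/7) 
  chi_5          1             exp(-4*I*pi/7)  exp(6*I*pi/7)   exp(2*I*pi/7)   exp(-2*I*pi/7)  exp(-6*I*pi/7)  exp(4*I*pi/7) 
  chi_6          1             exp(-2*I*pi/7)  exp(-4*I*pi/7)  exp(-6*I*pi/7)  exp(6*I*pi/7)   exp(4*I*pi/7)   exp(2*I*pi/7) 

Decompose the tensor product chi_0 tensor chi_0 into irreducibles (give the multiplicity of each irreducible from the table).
chi_0 tensor chi_0 = chi_0 (all other irreducibles have multiplicity 0).

Justification: The character of a tensor product is the pointwise product (chi_0 * chi_0)(C) = chi_0(C) * chi_0(C):
  {0}: (1)*(1), {1}: (1)*(1), {2}: (1)*(1), {3}: (1)*(1), {4}: (1)*(1), {5}: (1)*(1), {6}: (1)*(1)
so (chi_0 * chi_0) takes values
  {0} -> 1, {1} -> 1, {2} -> 1, {3} -> 1, {4} -> 1, {5} -> 1, {6} -> 1.
Now take the inner product of this character with each irreducible chi from the table, <chi_0*chi_0, chi> = (1/7) sum_C |C| (chi_0*chi_0)(C) conj(chi(C)):
  <chi_0*chi_0, chi_0> = (1/7)[1*(1)*conj(1) + 1*(1)*conj(1) + 1*(1)*conj(1) + 1*(1)*conj(1) + 1*(1)*conj(1) + 1*(1)*conj(1) + 1*(1)*conj(1)]
      = (1/7)[(1) + (1) + (1) + (1) + (1) + (1) + (1)] = 7/7 = 1
  <chi_0*chi_0, chi_1> = (1/7)[1*(1)*conj(1) + 1*(1)*conj(exp(2*I*pi/7)) + 1*(1)*conj(exp(4*I*pi/7)) + 1*(1)*conj(exp(6*I*pi/7)) + 1*(1)*conj(exp(-6*I*pi/7)) + 1*(1)*conj(exp(-4*I*pi/7)) + 1*(1)*conj(exp(-2*I*pi/7))]
      = (1/7)[(1) + (exp(-2*I*pi/7)) + (exp(-4*I*pi/7)) + (exp(-6*I*pi/7)) + (exp(6*I*pi/7)) + (exp(4*I*pi/7)) + (exp(2*I*pi/7))] = 0/7 = 0
  <chi_0*chi_0, chi_2> = (1/7)[1*(1)*conj(1) + 1*(1)*conj(exp(4*I*pi/7)) + 1*(1)*conj(exp(-6*I*pi/7)) + 1*(1)*conj(exp(-2*I*pi/7)) + 1*(1)*conj(exp(2*I*pi/7)) + 1*(1)*conj(exp(6*I*pi/7)) + 1*(1)*conj(exp(-4*I*pi/7))]
      = (1/7)[(1) + (exp(-4*I*pi/7)) + (exp(6*I*pi/7)) + (exp(2*I*pi/7)) + (exp(-2*I*pi/7)) + (exp(-6*I*pi/7)) + (exp(4*I*pi/7))] = 0/7 = 0
  <chi_0*chi_0, chi_3> = (1/7)[1*(1)*conj(1) + 1*(1)*conj(exp(6*I*pi/7)) + 1*(1)*conj(exp(-2*I*pi/7)) + 1*(1)*conj(exp(4*I*pi/7)) + 1*(1)*conj(exp(-4*I*pi/7)) + 1*(1)*conj(exp(2*I*pi/7)) + 1*(1)*conj(exp(-6*I*pi/7))]
      = (1/7)[(1) + (exp(-6*I*pi/7)) + (exp(2*I*pi/7)) + (exp(-4*I*pi/7)) + (exp(4*I*pi/7)) + (exp(-2*I*pi/7)) + (exp(6*I*pi/7))] = 0/7 = 0
  <chi_0*chi_0, chi_4> = (1/7)[1*(1)*conj(1) + 1*(1)*conj(exp(-6*I*pi/7)) + 1*(1)*conj(exp(2*I*pi/7)) + 1*(1)*conj(exp(-4*I*pi/7)) + 1*(1)*conj(exp(4*I*pi/7)) + 1*(1)*conj(exp(-2*I*pi/7)) + 1*(1)*conj(exp(6*I*pi/7))]
      = (1/7)[(1) + (exp(6*I*pi/7)) + (exp(-2*I*pi/7)) + (exp(4*I*pi/7)) + (exp(-4*I*pi/7)) + (exp(2*I*pi/7)) + (exp(-6*I*pi/7))] = 0/7 = 0
  <chi_0*chi_0, chi_5> = (1/7)[1*(1)*conj(1) + 1*(1)*conj(exp(-4*I*pi/7)) + 1*(1)*conj(exp(6*I*pi/7)) + 1*(1)*conj(exp(2*I*pi/7)) + 1*(1)*conj(exp(-2*I*pi/7)) + 1*(1)*conj(exp(-6*I*pi/7)) + 1*(1)*conj(exp(4*I*pi/7))]
      = (1/7)[(1) + (exp(4*I*pi/7)) + (exp(-6*I*pi/7)) + (exp(-2*I*pi/7)) + (exp(2*I*pi/7)) + (exp(6*I*pi/7)) + (exp(-4*I*pi/7))] = 0/7 = 0
  <chi_0*chi_0, chi_6> = (1/7)[1*(1)*conj(1) + 1*(1)*conj(exp(-2*I*pi/7)) + 1*(1)*conj(exp(-4*I*pi/7)) + 1*(1)*conj(exp(-6*I*pi/7)) + 1*(1)*conj(exp(6*I*pi/7)) + 1*(1)*conj(exp(4*I*pi/7)) + 1*(1)*conj(exp(2*I*pi/7))]
      = (1/7)[(1) + (exp(2*I*pi/7)) + (exp(4*I*pi/7)) + (exp(6*I*pi/7)) + (exp(-6*I*pi/7)) + (exp(-4*I*pi/7)) + (exp(-2*I*pi/7))] = 0/7 = 0
(Exp terms are combined using exp(i*s)*conj(exp(i*t)) = exp(i*(s-t)), and sums of them are collapsed using the identity that for every m > 1 the m distinct m-th roots of unity sum to 0, e.g. 1 + exp(2*I*pi/3) + exp(-2*I*pi/3) = 0.)
Hence the multiplicities are chi_0: 1. Dimension check: dim(chi_0)*dim(chi_0) = 1*1 = 1 and sum (mult * dim) = 1*1 = 1.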